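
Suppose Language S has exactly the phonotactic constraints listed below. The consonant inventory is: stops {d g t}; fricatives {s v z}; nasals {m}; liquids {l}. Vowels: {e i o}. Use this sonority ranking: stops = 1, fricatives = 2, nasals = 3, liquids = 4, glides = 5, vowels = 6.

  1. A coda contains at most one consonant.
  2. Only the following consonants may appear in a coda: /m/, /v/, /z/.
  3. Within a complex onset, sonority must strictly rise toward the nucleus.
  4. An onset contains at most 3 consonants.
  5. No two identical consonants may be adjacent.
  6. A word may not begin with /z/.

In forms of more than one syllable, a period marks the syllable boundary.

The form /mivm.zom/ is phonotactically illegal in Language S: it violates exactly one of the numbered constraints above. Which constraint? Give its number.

/mivm.zom/: syllable 1 coda /vm/ has 2 consonants (> 1).
This is a violation of constraint 1: "A coda contains at most one consonant."
The remaining constraints (2, 3, 4, 5, 6) are satisfied.

1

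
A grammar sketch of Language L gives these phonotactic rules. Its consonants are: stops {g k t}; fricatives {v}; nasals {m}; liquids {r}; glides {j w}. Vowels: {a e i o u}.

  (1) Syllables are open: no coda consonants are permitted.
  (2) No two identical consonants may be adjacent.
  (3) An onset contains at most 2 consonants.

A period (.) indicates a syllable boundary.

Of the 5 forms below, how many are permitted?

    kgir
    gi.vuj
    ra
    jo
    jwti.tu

kgir — violates constraint 1: syllable 1 coda /r/ has 1 consonant (> 0) → not permitted
gi.vuj — violates constraint 1: syllable 2 coda /j/ has 1 consonant (> 0) → not permitted
ra — σ1 onset /r/, coda /∅/ ok → permitted
jo — σ1 onset /j/, coda /∅/ ok → permitted
jwti.tu — violates constraint 3: syllable 1 onset /jwt/ has 3 consonants (> 2) → not permitted
Permitted: ra, jo → 2.

2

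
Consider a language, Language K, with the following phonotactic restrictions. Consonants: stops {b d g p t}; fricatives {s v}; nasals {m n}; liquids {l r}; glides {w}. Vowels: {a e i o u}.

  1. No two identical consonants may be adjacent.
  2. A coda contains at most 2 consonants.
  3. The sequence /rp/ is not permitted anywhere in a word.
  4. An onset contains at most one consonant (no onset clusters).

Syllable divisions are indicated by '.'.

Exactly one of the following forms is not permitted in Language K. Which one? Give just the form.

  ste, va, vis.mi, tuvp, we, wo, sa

ste — violates constraint 4: syllable 1 onset /st/ has 2 consonants (> 1) → not permitted
va — σ1 onset /v/, coda /∅/ ok → permitted
vis.mi — σ1 onset /v/, coda /s/ ok; σ2 onset /m/, coda /∅/ ok → permitted
tuvp — σ1 onset /t/, coda /vp/ (2C) ok → permitted
we — σ1 onset /w/, coda /∅/ ok → permitted
wo — σ1 onset /w/, coda /∅/ ok → permitted
sa — σ1 onset /s/, coda /∅/ ok → permitted

ste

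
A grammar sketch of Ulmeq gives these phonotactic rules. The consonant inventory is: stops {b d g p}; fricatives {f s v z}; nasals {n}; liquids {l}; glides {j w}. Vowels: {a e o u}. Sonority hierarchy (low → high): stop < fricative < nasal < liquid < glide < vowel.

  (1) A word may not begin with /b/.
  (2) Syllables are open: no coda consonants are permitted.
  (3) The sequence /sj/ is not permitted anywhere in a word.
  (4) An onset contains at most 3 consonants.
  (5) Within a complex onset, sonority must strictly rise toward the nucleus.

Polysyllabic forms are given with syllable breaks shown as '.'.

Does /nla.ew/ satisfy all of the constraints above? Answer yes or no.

no

/nla.ew/ — violates constraint 2: syllable 2 coda /w/ has 1 consonant (> 0) → phonotactically illegal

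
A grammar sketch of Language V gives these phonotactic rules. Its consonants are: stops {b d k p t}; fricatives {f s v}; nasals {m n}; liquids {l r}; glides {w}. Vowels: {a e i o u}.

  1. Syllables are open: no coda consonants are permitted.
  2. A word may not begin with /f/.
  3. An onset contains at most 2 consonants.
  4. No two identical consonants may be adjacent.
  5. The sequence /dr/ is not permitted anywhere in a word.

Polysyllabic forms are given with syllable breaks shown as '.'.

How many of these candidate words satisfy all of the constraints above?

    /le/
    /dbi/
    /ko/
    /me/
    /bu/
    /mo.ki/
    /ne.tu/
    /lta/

/le/ — σ1 onset /l/, coda /∅/ ok → permitted
/dbi/ — σ1 onset /db/ (2C), coda /∅/ ok → permitted
/ko/ — σ1 onset /k/, coda /∅/ ok → permitted
/me/ — σ1 onset /m/, coda /∅/ ok → permitted
/bu/ — σ1 onset /b/, coda /∅/ ok → permitted
/mo.ki/ — σ1 onset /m/, coda /∅/ ok; σ2 onset /k/, coda /∅/ ok → permitted
/ne.tu/ — σ1 onset /n/, coda /∅/ ok; σ2 onset /t/, coda /∅/ ok → permitted
/lta/ — σ1 onset /lt/ (2C), coda /∅/ ok → permitted
Permitted: /le/, /dbi/, /ko/, /me/, /bu/, /mo.ki/, /ne.tu/, /lta/ → 8.

8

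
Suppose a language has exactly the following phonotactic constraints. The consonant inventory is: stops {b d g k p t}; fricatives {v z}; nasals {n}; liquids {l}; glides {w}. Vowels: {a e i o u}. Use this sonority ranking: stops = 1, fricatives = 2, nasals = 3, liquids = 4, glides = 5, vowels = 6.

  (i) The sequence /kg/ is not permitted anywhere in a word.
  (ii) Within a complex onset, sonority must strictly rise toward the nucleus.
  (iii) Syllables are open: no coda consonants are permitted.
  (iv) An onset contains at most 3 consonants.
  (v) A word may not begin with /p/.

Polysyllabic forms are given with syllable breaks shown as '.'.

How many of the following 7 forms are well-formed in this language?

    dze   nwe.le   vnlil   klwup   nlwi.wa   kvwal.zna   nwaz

3

dze — σ1 onset /dz/ (1→2 rises), coda /∅/ ok → well-formed
nwe.le — σ1 onset /nw/ (3→5 rises), coda /∅/ ok; σ2 onset /l/, coda /∅/ ok → well-formed
vnlil — violates constraint (iii): syllable 1 coda /l/ has 1 consonant (> 0) → ill-formed
klwup — violates constraint (iii): syllable 1 coda /p/ has 1 consonant (> 0) → ill-formed
nlwi.wa — σ1 onset /nlw/ (3→4→5 rises), coda /∅/ ok; σ2 onset /w/, coda /∅/ ok → well-formed
kvwal.zna — violates constraint (iii): syllable 1 coda /l/ has 1 consonant (> 0) → ill-formed
nwaz — violates constraint (iii): syllable 1 coda /z/ has 1 consonant (> 0) → ill-formed
Well-formed: dze, nwe.le, nlwi.wa → 3.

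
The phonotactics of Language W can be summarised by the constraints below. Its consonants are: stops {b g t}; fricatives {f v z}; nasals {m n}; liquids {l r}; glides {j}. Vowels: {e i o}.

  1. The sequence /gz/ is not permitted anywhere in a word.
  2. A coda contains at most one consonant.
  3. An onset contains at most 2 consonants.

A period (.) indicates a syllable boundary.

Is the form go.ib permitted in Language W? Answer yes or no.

yes

go.ib — σ1 onset /g/, coda /∅/ ok; σ2 onset /∅/, coda /b/ ok → permitted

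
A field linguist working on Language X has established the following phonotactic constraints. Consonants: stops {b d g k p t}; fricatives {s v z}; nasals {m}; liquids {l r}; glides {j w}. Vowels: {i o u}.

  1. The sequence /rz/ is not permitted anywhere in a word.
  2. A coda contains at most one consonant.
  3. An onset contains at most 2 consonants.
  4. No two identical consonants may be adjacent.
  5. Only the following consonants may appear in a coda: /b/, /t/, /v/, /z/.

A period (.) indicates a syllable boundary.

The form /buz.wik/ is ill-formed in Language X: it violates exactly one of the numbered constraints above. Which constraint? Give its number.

/buz.wik/: syllable 2 coda contains /k/, which is not a licensed coda consonant.
This is a violation of constraint 5: "Only the following consonants may appear in a coda: /b/, /t/, /v/, /z/."
The remaining constraints (1, 2, 3, 4) are satisfied.

5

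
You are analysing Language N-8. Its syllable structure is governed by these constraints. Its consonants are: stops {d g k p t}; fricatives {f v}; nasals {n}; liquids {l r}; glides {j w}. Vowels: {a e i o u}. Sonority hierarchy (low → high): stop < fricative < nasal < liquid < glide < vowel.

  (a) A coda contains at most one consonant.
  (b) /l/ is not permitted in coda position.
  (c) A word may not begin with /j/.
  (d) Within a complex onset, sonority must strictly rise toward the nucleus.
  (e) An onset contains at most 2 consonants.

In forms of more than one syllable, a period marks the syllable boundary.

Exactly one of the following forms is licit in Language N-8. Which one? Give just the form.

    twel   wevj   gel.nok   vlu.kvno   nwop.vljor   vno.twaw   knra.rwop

vno.twaw

twel — violates constraint (b): syllable 1 coda contains /l/ → illicit
wevj — violates constraint (a): syllable 1 coda /vj/ has 2 consonants (> 1) → illicit
gel.nok — violates constraint (b): syllable 1 coda contains /l/ → illicit
vlu.kvno — violates constraint (e): syllable 2 onset /kvn/ has 3 consonants (> 2) → illicit
nwop.vljor — violates constraint (e): syllable 2 onset /vlj/ has 3 consonants (> 2) → illicit
vno.twaw — σ1 onset /vn/ (2→3 rises), coda /∅/ ok; σ2 onset /tw/ (1→5 rises), coda /w/ ok → licit
knra.rwop — violates constraint (e): syllable 1 onset /knr/ has 3 consonants (> 2) → illicit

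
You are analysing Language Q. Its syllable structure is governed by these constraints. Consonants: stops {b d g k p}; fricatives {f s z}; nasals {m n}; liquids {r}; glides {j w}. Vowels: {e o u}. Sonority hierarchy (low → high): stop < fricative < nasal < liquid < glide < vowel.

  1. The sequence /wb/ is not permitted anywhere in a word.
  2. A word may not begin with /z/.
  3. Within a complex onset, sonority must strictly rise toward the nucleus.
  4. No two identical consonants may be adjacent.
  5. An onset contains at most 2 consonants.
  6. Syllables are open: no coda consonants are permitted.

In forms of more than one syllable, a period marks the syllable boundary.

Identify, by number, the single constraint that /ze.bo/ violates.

2

/ze.bo/: word begins with /z/.
This is a violation of constraint 2: "A word may not begin with /z/."
The remaining constraints (1, 3, 4, 5, 6) are satisfied.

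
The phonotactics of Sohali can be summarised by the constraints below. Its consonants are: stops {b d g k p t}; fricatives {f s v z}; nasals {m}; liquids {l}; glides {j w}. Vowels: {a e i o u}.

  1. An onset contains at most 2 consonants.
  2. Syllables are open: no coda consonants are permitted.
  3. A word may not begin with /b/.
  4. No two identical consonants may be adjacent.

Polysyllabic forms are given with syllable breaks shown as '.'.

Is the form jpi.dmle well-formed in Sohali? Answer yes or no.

jpi.dmle — violates constraint 1: syllable 2 onset /dml/ has 3 consonants (> 2) → ill-formed

no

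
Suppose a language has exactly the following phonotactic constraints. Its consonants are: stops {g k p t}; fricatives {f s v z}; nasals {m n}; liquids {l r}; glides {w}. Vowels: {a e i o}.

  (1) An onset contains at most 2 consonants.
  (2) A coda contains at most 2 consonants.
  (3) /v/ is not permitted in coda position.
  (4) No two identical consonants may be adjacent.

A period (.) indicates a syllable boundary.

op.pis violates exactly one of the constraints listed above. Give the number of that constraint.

op.pis: adjacent identical consonants /pp/.
This is a violation of constraint 4: "No two identical consonants may be adjacent."
The remaining constraints (1, 2, 3) are satisfied.

4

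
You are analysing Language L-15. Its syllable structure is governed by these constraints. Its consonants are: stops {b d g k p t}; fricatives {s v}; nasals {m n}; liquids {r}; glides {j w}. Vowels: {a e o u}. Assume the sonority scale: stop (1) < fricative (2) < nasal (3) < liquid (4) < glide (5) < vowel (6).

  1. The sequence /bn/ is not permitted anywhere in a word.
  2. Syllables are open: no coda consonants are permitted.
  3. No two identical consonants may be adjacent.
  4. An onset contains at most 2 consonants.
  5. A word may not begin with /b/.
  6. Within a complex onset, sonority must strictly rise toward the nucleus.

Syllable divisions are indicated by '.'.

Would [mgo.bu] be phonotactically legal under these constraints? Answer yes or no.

no

[mgo.bu] — violates constraint 6: syllable 1 onset /mg/: /m/ (nasal, 3) → /g/ (stop, 1) does not rise → phonotactically illegal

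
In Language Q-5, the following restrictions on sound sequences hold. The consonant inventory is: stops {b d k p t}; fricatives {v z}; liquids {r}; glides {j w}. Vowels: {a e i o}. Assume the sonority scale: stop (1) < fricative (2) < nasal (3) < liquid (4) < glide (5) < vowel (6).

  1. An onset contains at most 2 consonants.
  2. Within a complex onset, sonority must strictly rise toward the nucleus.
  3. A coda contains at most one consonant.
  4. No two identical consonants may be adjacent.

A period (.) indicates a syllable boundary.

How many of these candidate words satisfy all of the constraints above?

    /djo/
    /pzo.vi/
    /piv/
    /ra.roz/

/djo/ — σ1 onset /dj/ (1→5 rises), coda /∅/ ok → permitted
/pzo.vi/ — σ1 onset /pz/ (1→2 rises), coda /∅/ ok; σ2 onset /v/, coda /∅/ ok → permitted
/piv/ — σ1 onset /p/, coda /v/ ok → permitted
/ra.roz/ — σ1 onset /r/, coda /∅/ ok; σ2 onset /r/, coda /z/ ok → permitted
Permitted: /djo/, /pzo.vi/, /piv/, /ra.roz/ → 4.

4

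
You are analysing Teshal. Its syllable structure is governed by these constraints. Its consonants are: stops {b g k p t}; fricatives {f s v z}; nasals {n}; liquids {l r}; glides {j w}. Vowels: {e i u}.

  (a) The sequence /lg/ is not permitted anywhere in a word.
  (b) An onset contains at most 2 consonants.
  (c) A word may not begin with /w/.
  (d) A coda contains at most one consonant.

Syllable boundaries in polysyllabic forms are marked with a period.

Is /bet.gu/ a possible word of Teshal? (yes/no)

/bet.gu/ — σ1 onset /b/, coda /t/ ok; σ2 onset /g/, coda /∅/ ok → well-formed

yes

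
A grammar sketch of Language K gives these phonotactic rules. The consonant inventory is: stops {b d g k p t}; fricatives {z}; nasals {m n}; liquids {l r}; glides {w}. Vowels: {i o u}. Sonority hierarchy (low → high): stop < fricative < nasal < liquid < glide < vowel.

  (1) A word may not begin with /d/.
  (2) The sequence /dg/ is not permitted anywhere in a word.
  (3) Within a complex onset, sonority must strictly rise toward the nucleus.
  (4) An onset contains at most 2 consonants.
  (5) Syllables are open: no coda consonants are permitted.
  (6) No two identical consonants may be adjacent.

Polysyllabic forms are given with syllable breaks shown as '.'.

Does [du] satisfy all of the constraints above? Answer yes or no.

[du] — violates constraint 1: word begins with /d/ → not permitted

no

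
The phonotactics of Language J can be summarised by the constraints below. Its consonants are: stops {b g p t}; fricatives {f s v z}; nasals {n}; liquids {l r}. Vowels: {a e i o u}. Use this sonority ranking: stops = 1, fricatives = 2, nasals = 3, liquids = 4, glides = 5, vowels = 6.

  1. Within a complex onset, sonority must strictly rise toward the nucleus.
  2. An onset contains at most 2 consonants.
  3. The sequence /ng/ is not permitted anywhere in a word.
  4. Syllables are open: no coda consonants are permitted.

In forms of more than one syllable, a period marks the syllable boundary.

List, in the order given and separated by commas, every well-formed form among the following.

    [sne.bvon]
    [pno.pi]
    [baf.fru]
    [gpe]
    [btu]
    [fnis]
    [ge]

[pno.pi], [ge]

[sne.bvon] — violates constraint 4: syllable 2 coda /n/ has 1 consonant (> 0) → ill-formed
[pno.pi] — σ1 onset /pn/ (1→3 rises), coda /∅/ ok; σ2 onset /p/, coda /∅/ ok → well-formed
[baf.fru] — violates constraint 4: syllable 1 coda /f/ has 1 consonant (> 0) → ill-formed
[gpe] — violates constraint 1: syllable 1 onset /gp/: /g/ (stop, 1) → /p/ (stop, 1) does not rise → ill-formed
[btu] — violates constraint 1: syllable 1 onset /bt/: /b/ (stop, 1) → /t/ (stop, 1) does not rise → ill-formed
[fnis] — violates constraint 4: syllable 1 coda /s/ has 1 consonant (> 0) → ill-formed
[ge] — σ1 onset /g/, coda /∅/ ok → well-formed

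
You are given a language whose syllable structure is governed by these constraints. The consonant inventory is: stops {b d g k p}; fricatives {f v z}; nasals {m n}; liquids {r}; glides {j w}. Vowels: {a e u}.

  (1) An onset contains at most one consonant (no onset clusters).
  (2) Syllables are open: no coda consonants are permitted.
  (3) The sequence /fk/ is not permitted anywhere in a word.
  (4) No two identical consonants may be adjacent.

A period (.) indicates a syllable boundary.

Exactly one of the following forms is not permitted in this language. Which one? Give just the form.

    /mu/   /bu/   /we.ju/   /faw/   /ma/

/faw/

/mu/ — σ1 onset /m/, coda /∅/ ok → permitted
/bu/ — σ1 onset /b/, coda /∅/ ok → permitted
/we.ju/ — σ1 onset /w/, coda /∅/ ok; σ2 onset /j/, coda /∅/ ok → permitted
/faw/ — violates constraint 2: syllable 1 coda /w/ has 1 consonant (> 0) → not permitted
/ma/ — σ1 onset /m/, coda /∅/ ok → permitted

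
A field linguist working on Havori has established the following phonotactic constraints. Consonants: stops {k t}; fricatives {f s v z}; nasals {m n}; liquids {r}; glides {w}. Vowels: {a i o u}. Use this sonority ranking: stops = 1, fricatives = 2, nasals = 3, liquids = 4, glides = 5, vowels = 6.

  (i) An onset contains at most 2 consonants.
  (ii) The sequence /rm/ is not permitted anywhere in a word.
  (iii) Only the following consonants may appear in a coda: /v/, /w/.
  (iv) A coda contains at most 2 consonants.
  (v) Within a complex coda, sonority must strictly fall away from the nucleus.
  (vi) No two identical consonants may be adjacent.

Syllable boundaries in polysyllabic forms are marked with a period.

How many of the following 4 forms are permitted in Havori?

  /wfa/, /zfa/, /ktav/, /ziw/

/wfa/ — σ1 onset /wf/ (2C), coda /∅/ ok → permitted
/zfa/ — σ1 onset /zf/ (2C), coda /∅/ ok → permitted
/ktav/ — σ1 onset /kt/ (2C), coda /v/ ok → permitted
/ziw/ — σ1 onset /z/, coda /w/ ok → permitted
Permitted: /wfa/, /zfa/, /ktav/, /ziw/ → 4.

4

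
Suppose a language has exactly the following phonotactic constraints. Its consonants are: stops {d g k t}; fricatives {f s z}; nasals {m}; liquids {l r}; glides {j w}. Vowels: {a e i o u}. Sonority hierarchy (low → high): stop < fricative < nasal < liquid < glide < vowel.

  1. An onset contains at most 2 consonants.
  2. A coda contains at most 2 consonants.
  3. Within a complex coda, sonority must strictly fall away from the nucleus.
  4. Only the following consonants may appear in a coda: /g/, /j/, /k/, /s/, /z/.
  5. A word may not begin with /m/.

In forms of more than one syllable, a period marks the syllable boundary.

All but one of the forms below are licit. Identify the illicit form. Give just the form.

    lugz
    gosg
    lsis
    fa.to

lugz — violates constraint 3: syllable 1 coda /gz/: /g/ (stop, 1) → /z/ (fricative, 2) does not fall → illicit
gosg — σ1 onset /g/, coda /sg/ (2→1 falls) ok → licit
lsis — σ1 onset /ls/ (2C), coda /s/ ok → licit
fa.to — σ1 onset /f/, coda /∅/ ok; σ2 onset /t/, coda /∅/ ok → licit

lugz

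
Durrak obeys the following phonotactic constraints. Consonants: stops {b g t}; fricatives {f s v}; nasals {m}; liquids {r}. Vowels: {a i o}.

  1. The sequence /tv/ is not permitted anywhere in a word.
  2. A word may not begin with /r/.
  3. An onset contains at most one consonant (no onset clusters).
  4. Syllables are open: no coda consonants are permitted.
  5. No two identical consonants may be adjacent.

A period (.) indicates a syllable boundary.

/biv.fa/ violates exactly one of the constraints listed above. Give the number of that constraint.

/biv.fa/: syllable 1 coda /v/ has 1 consonant (> 0).
This is a violation of constraint 4: "Syllables are open: no coda consonants are permitted."
The remaining constraints (1, 2, 3, 5) are satisfied.

4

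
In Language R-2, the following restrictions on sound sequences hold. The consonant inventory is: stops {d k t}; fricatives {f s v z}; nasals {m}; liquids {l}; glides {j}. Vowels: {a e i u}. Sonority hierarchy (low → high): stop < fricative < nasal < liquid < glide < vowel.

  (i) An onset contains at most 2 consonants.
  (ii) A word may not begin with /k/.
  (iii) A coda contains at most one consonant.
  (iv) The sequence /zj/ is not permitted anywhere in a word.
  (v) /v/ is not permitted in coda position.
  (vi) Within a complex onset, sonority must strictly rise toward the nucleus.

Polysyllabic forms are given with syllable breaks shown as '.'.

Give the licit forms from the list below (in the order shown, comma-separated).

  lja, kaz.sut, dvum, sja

lja — σ1 onset /lj/ (4→5 rises), coda /∅/ ok → licit
kaz.sut — violates constraint (ii): word begins with /k/ → illicit
dvum — σ1 onset /dv/ (1→2 rises), coda /m/ ok → licit
sja — σ1 onset /sj/ (2→5 rises), coda /∅/ ok → licit

lja, dvum, sja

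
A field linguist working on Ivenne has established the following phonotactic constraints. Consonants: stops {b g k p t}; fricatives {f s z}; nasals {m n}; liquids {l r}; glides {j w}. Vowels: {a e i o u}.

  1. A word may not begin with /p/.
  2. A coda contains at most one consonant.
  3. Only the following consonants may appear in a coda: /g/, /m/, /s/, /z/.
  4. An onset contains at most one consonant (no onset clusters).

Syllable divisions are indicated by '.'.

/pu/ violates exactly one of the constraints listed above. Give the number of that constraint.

/pu/: word begins with /p/.
This is a violation of constraint 1: "A word may not begin with /p/."
The remaining constraints (2, 3, 4) are satisfied.

1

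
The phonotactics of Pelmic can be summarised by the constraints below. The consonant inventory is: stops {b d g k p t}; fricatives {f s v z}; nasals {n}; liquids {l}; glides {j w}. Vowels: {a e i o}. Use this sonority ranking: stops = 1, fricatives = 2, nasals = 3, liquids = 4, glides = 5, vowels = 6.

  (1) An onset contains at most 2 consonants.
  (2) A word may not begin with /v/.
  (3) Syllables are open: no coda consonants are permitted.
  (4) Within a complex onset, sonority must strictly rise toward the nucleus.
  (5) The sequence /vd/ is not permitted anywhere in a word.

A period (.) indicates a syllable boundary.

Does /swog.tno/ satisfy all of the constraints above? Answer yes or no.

no

/swog.tno/ — violates constraint 3: syllable 1 coda /g/ has 1 consonant (> 0) → illicit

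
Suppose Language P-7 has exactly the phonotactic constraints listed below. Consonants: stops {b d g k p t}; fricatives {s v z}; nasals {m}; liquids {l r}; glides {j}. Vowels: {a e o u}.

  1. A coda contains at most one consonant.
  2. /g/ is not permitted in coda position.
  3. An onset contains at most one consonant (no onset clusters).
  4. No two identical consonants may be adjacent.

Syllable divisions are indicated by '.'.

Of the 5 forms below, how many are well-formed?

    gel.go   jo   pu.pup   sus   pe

gel.go — σ1 onset /g/, coda /l/ ok; σ2 onset /g/, coda /∅/ ok → well-formed
jo — σ1 onset /j/, coda /∅/ ok → well-formed
pu.pup — σ1 onset /p/, coda /∅/ ok; σ2 onset /p/, coda /p/ ok → well-formed
sus — σ1 onset /s/, coda /s/ ok → well-formed
pe — σ1 onset /p/, coda /∅/ ok → well-formed
Well-formed: gel.go, jo, pu.pup, sus, pe → 5.

5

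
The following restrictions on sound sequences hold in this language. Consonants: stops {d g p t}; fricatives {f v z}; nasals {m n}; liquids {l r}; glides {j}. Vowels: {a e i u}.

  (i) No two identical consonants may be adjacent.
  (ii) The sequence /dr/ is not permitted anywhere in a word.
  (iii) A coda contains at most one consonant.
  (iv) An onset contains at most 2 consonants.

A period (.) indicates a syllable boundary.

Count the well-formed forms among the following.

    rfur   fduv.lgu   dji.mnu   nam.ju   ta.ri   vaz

6

rfur — σ1 onset /rf/ (2C), coda /r/ ok → well-formed
fduv.lgu — σ1 onset /fd/ (2C), coda /v/ ok; σ2 onset /lg/ (2C), coda /∅/ ok → well-formed
dji.mnu — σ1 onset /dj/ (2C), coda /∅/ ok; σ2 onset /mn/ (2C), coda /∅/ ok → well-formed
nam.ju — σ1 onset /n/, coda /m/ ok; σ2 onset /j/, coda /∅/ ok → well-formed
ta.ri — σ1 onset /t/, coda /∅/ ok; σ2 onset /r/, coda /∅/ ok → well-formed
vaz — σ1 onset /v/, coda /z/ ok → well-formed
Well-formed: rfur, fduv.lgu, dji.mnu, nam.ju, ta.ri, vaz → 6.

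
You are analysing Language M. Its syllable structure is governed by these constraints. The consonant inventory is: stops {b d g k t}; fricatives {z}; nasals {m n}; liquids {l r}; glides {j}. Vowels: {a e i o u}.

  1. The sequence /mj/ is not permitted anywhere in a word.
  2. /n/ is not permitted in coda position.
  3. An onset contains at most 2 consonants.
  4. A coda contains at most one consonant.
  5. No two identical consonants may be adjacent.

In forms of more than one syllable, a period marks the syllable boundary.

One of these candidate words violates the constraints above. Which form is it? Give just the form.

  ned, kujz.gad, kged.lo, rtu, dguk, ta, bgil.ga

ned — σ1 onset /n/, coda /d/ ok → well-formed
kujz.gad — violates constraint 4: syllable 1 coda /jz/ has 2 consonants (> 1) → ill-formed
kged.lo — σ1 onset /kg/ (2C), coda /d/ ok; σ2 onset /l/, coda /∅/ ok → well-formed
rtu — σ1 onset /rt/ (2C), coda /∅/ ok → well-formed
dguk — σ1 onset /dg/ (2C), coda /k/ ok → well-formed
ta — σ1 onset /t/, coda /∅/ ok → well-formed
bgil.ga — σ1 onset /bg/ (2C), coda /l/ ok; σ2 onset /g/, coda /∅/ ok → well-formed

kujz.gad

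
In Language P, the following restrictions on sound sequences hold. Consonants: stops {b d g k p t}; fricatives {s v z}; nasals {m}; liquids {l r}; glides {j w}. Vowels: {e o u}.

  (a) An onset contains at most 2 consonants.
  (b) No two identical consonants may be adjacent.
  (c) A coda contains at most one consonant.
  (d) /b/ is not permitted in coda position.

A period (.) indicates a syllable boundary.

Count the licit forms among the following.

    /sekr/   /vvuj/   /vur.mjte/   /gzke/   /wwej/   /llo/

0

/sekr/ — violates constraint (c): syllable 1 coda /kr/ has 2 consonants (> 1) → illicit
/vvuj/ — violates constraint (b): adjacent identical consonants /vv/ → illicit
/vur.mjte/ — violates constraint (a): syllable 2 onset /mjt/ has 3 consonants (> 2) → illicit
/gzke/ — violates constraint (a): syllable 1 onset /gzk/ has 3 consonants (> 2) → illicit
/wwej/ — violates constraint (b): adjacent identical consonants /ww/ → illicit
/llo/ — violates constraint (b): adjacent identical consonants /ll/ → illicit
No form is licit → 0.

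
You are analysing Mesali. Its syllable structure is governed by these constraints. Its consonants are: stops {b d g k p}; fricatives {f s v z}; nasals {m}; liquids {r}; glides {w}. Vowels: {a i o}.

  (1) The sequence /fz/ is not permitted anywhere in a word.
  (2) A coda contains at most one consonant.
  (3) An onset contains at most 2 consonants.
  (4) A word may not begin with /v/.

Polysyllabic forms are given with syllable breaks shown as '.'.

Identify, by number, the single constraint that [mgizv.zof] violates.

[mgizv.zof]: syllable 1 coda /zv/ has 2 consonants (> 1).
This is a violation of constraint 2: "A coda contains at most one consonant."
The remaining constraints (1, 3, 4) are satisfied.

2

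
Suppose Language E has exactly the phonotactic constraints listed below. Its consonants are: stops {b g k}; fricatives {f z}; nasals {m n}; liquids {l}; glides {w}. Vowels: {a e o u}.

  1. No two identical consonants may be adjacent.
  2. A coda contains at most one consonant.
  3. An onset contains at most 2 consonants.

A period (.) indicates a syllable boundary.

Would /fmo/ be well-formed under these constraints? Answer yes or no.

/fmo/ — σ1 onset /fm/ (2C), coda /∅/ ok → well-formed

yes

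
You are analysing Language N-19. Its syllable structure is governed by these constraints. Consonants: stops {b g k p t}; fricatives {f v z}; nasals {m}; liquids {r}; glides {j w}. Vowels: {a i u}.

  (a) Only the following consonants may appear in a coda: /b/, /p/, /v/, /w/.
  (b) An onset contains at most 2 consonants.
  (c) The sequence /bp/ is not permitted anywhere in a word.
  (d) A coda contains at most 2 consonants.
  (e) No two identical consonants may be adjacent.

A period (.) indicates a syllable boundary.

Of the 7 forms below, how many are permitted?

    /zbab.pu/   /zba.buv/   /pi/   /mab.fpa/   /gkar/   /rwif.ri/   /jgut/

/zbab.pu/ — violates constraint (c): contains banned sequence /bp/ → not permitted
/zba.buv/ — σ1 onset /zb/ (2C), coda /∅/ ok; σ2 onset /b/, coda /v/ ok → permitted
/pi/ — σ1 onset /p/, coda /∅/ ok → permitted
/mab.fpa/ — σ1 onset /m/, coda /b/ ok; σ2 onset /fp/ (2C), coda /∅/ ok → permitted
/gkar/ — violates constraint (a): syllable 1 coda contains /r/, which is not a licensed coda consonant → not permitted
/rwif.ri/ — violates constraint (a): syllable 1 coda contains /f/, which is not a licensed coda consonant → not permitted
/jgut/ — violates constraint (a): syllable 1 coda contains /t/, which is not a licensed coda consonant → not permitted
Permitted: /zba.buv/, /pi/, /mab.fpa/ → 3.

3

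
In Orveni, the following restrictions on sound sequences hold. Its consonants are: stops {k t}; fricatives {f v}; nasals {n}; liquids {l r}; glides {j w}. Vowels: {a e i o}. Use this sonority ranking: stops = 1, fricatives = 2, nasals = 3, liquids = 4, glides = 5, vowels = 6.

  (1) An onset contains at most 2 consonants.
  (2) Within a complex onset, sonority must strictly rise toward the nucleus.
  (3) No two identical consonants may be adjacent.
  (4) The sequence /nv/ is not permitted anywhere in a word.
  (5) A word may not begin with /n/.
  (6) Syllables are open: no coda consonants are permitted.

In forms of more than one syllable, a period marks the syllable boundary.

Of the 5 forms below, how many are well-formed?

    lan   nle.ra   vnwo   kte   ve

lan — violates constraint 6: syllable 1 coda /n/ has 1 consonant (> 0) → ill-formed
nle.ra — violates constraint 5: word begins with /n/ → ill-formed
vnwo — violates constraint 1: syllable 1 onset /vnw/ has 3 consonants (> 2) → ill-formed
kte — violates constraint 2: syllable 1 onset /kt/: /k/ (stop, 1) → /t/ (stop, 1) does not rise → ill-formed
ve — σ1 onset /v/, coda /∅/ ok → well-formed
Well-formed: ve → 1.

1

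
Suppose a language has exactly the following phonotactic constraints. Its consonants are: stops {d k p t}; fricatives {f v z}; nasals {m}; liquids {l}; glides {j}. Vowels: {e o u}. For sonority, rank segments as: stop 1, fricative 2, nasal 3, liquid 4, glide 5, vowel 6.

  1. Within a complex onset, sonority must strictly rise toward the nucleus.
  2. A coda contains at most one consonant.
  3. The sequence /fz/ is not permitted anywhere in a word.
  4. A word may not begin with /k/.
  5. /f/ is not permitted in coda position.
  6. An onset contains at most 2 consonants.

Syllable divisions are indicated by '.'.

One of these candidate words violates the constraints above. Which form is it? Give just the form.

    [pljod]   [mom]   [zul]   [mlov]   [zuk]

[pljod] — violates constraint 6: syllable 1 onset /plj/ has 3 consonants (> 2) → illicit
[mom] — σ1 onset /m/, coda /m/ ok → licit
[zul] — σ1 onset /z/, coda /l/ ok → licit
[mlov] — σ1 onset /ml/ (3→4 rises), coda /v/ ok → licit
[zuk] — σ1 onset /z/, coda /k/ ok → licit

[pljod]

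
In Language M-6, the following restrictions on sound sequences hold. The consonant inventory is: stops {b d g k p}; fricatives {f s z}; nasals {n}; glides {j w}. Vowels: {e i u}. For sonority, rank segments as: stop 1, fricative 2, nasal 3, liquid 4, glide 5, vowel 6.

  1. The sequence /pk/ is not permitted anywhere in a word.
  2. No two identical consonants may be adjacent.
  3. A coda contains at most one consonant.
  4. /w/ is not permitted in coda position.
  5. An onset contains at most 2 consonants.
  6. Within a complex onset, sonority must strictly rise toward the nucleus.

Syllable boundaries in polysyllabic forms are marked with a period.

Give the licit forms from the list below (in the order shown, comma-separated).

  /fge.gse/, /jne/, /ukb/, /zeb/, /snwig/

/zeb/

/fge.gse/ — violates constraint 6: syllable 1 onset /fg/: /f/ (fricative, 2) → /g/ (stop, 1) does not rise → illicit
/jne/ — violates constraint 6: syllable 1 onset /jn/: /j/ (glide, 5) → /n/ (nasal, 3) does not rise → illicit
/ukb/ — violates constraint 3: syllable 1 coda /kb/ has 2 consonants (> 1) → illicit
/zeb/ — σ1 onset /z/, coda /b/ ok → licit
/snwig/ — violates constraint 5: syllable 1 onset /snw/ has 3 consonants (> 2) → illicit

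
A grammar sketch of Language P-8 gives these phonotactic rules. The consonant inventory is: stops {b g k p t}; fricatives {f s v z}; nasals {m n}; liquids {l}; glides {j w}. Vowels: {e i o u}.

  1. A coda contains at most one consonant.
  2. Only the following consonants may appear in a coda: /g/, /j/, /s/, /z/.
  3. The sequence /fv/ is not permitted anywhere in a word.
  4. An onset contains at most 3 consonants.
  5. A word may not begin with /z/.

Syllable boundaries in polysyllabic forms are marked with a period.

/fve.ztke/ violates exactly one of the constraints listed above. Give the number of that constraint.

/fve.ztke/: contains banned sequence /fv/.
This is a violation of constraint 3: "The sequence /fv/ is not permitted anywhere in a word."
The remaining constraints (1, 2, 4, 5) are satisfied.

3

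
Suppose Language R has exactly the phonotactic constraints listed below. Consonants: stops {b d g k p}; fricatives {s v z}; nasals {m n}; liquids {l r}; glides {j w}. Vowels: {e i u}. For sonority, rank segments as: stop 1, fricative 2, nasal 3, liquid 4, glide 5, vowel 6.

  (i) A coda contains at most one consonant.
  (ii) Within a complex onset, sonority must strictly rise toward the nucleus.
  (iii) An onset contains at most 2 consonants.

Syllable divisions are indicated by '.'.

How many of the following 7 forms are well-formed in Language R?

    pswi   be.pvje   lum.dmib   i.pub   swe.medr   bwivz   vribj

2

pswi — violates constraint (iii): syllable 1 onset /psw/ has 3 consonants (> 2) → ill-formed
be.pvje — violates constraint (iii): syllable 2 onset /pvj/ has 3 consonants (> 2) → ill-formed
lum.dmib — σ1 onset /l/, coda /m/ ok; σ2 onset /dm/ (1→3 rises), coda /b/ ok → well-formed
i.pub — σ1 onset /∅/, coda /∅/ ok; σ2 onset /p/, coda /b/ ok → well-formed
swe.medr — violates constraint (i): syllable 2 coda /dr/ has 2 consonants (> 1) → ill-formed
bwivz — violates constraint (i): syllable 1 coda /vz/ has 2 consonants (> 1) → ill-formed
vribj — violates constraint (i): syllable 1 coda /bj/ has 2 consonants (> 1) → ill-formed
Well-formed: lum.dmib, i.pub → 2.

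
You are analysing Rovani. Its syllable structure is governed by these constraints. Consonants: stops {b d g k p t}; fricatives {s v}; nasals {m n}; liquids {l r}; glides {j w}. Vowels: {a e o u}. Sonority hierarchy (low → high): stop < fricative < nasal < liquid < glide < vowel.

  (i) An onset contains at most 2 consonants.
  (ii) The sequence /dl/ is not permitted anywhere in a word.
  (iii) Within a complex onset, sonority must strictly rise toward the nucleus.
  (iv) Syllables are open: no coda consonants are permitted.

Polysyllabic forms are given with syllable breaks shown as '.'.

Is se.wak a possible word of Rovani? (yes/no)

se.wak — violates constraint (iv): syllable 2 coda /k/ has 1 consonant (> 0) → not permitted

no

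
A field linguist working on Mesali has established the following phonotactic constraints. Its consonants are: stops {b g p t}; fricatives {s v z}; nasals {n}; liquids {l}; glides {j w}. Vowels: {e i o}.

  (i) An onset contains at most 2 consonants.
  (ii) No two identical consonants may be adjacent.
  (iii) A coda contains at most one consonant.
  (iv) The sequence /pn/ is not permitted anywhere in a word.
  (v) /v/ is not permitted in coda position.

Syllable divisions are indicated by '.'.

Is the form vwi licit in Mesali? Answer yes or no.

vwi — σ1 onset /vw/ (2C), coda /∅/ ok → licit

yes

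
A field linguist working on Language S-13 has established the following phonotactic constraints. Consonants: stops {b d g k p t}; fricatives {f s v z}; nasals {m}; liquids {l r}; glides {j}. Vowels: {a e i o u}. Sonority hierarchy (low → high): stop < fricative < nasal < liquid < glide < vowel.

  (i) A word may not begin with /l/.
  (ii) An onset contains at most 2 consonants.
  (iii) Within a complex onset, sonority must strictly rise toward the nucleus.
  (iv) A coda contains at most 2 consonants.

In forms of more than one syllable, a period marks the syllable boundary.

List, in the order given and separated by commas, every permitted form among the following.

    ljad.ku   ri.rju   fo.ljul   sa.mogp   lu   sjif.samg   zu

ljad.ku — violates constraint (i): word begins with /l/ → not permitted
ri.rju — σ1 onset /r/, coda /∅/ ok; σ2 onset /rj/ (4→5 rises), coda /∅/ ok → permitted
fo.ljul — σ1 onset /f/, coda /∅/ ok; σ2 onset /lj/ (4→5 rises), coda /l/ ok → permitted
sa.mogp — σ1 onset /s/, coda /∅/ ok; σ2 onset /m/, coda /gp/ (2C) ok → permitted
lu — violates constraint (i): word begins with /l/ → not permitted
sjif.samg — σ1 onset /sj/ (2→5 rises), coda /f/ ok; σ2 onset /s/, coda /mg/ (2C) ok → permitted
zu — σ1 onset /z/, coda /∅/ ok → permitted

ri.rju, fo.ljul, sa.mogp, sjif.samg, zu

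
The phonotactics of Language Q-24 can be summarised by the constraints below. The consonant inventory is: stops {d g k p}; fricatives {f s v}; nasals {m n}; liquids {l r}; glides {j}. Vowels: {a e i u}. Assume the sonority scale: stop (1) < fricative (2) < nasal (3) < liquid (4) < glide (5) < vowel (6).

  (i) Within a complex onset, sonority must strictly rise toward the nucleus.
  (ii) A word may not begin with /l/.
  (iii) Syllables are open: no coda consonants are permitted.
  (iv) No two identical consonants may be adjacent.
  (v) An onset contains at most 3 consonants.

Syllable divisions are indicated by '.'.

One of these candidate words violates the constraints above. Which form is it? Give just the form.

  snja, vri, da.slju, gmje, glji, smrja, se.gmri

smrja

snja — σ1 onset /snj/ (2→3→5 rises), coda /∅/ ok → well-formed
vri — σ1 onset /vr/ (2→4 rises), coda /∅/ ok → well-formed
da.slju — σ1 onset /d/, coda /∅/ ok; σ2 onset /slj/ (2→4→5 rises), coda /∅/ ok → well-formed
gmje — σ1 onset /gmj/ (1→3→5 rises), coda /∅/ ok → well-formed
glji — σ1 onset /glj/ (1→4→5 rises), coda /∅/ ok → well-formed
smrja — violates constraint (v): syllable 1 onset /smrj/ has 4 consonants (> 3) → ill-formed
se.gmri — σ1 onset /s/, coda /∅/ ok; σ2 onset /gmr/ (1→3→4 rises), coda /∅/ ok → well-formed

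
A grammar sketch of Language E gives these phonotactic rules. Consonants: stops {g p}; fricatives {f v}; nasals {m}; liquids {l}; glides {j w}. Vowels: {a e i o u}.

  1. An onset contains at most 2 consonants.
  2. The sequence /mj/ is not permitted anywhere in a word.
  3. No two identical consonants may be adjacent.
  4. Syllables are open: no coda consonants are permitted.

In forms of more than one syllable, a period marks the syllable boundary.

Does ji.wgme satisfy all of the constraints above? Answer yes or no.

ji.wgme — violates constraint 1: syllable 2 onset /wgm/ has 3 consonants (> 2) → ill-formed

no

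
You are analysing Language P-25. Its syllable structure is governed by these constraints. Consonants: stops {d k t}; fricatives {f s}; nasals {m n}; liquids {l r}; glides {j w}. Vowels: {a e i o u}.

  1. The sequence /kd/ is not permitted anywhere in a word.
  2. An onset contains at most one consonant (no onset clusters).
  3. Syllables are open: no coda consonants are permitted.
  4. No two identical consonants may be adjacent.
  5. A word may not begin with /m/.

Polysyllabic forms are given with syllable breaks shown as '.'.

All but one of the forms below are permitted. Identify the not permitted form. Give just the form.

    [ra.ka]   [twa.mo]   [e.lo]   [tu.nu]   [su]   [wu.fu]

[twa.mo]

[ra.ka] — σ1 onset /r/, coda /∅/ ok; σ2 onset /k/, coda /∅/ ok → permitted
[twa.mo] — violates constraint 2: syllable 1 onset /tw/ has 2 consonants (> 1) → not permitted
[e.lo] — σ1 onset /∅/, coda /∅/ ok; σ2 onset /l/, coda /∅/ ok → permitted
[tu.nu] — σ1 onset /t/, coda /∅/ ok; σ2 onset /n/, coda /∅/ ok → permitted
[su] — σ1 onset /s/, coda /∅/ ok → permitted
[wu.fu] — σ1 onset /w/, coda /∅/ ok; σ2 onset /f/, coda /∅/ ok → permitted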